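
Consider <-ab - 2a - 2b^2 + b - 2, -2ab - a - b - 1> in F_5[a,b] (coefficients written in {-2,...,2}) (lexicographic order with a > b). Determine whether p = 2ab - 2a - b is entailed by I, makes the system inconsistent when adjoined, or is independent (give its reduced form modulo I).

First compute the reduced Gröbner basis of I by Buchberger's algorithm.
f_1 = -ab - 2a - 2b^2 + b - 2, LT = ab.
f_2 = -2ab - a - b - 1, LT = ab.

S(f_1,f_2): lcm = ab. S = -a + 2b^2 + b - 1.
  reduce S modulo (f_1, f_2):
  remainder -a + 2b^2 + b - 1 ≠ 0; add h_3 = -a + 2b^2 + b - 1 to the basis.

S(f_1,h_3): lcm = ab. S = 2a + 2b^3 - 2b^2 - 2b + 2.
  reduce S modulo (f_1, f_2, h_3):
  remainder 2b^3 + 2b^2 ≠ 0; add h_4 = 2b^3 + 2b^2 to the basis.

The other S-polynomials (S(f_2,h_3), S(f_1,h_4), S(f_2,h_4), S(h_3,h_4)) all reduce to 0 modulo the current basis, so we have a Gröbner basis.
Inter-reduce: drop elements whose leading term is divisible by another's, tail-reduce, and make monic.
Reduced Gröbner basis: {a - 2b^2 - b + 1, b^3 + b^2}.
Label its elements g_1 = a - 2b^2 - b + 1, g_2 = b^3 + b^2.

Reduce p = 2ab - 2a - b modulo G:
  leading term ab: subtract (2b)·g_1 from 2ab - 2a - b → -2a - b^3 + 2b^2 + 2b
  leading term a: subtract (-2)·g_1 from -2a - b^3 + 2b^2 + 2b → -b^3 - 2b^2 + 2
  leading term b^3: subtract (-1)·g_2 from -b^3 - 2b^2 + 2 → -b^2 + 2
  leading term b^2: no divisor's leading term divides it; move -b^2 to the remainder.
  leading term 1: no divisor's leading term divides it; move 2 to the remainder.
  normal form = -b^2 + 2.
The normal form is nonzero, so p ∉ I. Since p minus its normal form lies in I, I + (p) = I + (r) where r = -b^2 + 2; decide whether this ideal is the whole ring.
Run Buchberger on G together with r (pairs among the g_i already reduce to 0 since G is a Gröbner basis):
g_1 = a - 2b^2 - b + 1, LT = a.
g_2 = b^3 + b^2, LT = b^3.
r = -b^2 + 2, LT = b^2.

S(g_2,r): lcm = b^3. S = b^2 + 2b.
  reduce S modulo (g_1, g_2, r):
  remainder 2b + 2 ≠ 0; add m_4 = 2b + 2 to the basis.

S(r,m_4): lcm = b^2. S = -b - 2.
  reduce S modulo (g_1, g_2, r, m_4):
  remainder -1 ≠ 0; add m_5 = -1 to the basis.

The other S-polynomials (S(g_1,g_2), S(g_1,r), S(g_1,m_4), S(g_2,m_4), S(g_1,m_5), S(g_2,m_5), S(r,m_5), S(m_4,m_5)) all reduce to 0 modulo the current basis, so we have a Gröbner basis.
Inter-reduce: drop elements whose leading term is divisible by another's, tail-reduce, and make monic.
Reduced Gröbner basis: {1}.
The reduced Gröbner basis of I + (p) is {1}: the ideal is the whole ring, so the enlarged system has no common solution — adjoining p is inconsistent.

The remainder on division by a Gröbner basis is unique — it is the normal form.

Adjoining 2ab - 2a - b makes the ideal the whole ring: the system is inconsistent.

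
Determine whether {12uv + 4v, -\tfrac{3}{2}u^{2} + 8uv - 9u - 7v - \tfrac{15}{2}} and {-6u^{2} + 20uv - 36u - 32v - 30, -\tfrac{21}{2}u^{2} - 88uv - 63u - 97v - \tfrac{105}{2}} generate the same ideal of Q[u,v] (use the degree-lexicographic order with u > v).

For a fixed monomial order, each ideal has a unique reduced Gröbner basis; comparing bases decides equality.
Buchberger on the first generating set:
f_1 = 12uv + 4v, LT = uv.
f_2 = -\tfrac{3}{2}u^{2} + 8uv - 9u - 7v - \tfrac{15}{2}, LT = u^{2}.

S(f_1,f_2): lcm = u^{2}v. S = \tfrac{16}{3}uv^{2} - \tfrac{17}{3}uv - \tfrac{14}{3}v^{2} - 5v.
  leading term uv^{2}: subtract (\tfrac{4}{9}v)·f_1 from \tfrac{16}{3}uv^{2} - \tfrac{17}{3}uv - \tfrac{14}{3}v^{2} - 5v → -\tfrac{17}{3}uv - \tfrac{58}{9}v^{2} - 5v
  leading term uv: subtract (-\tfrac{17}{36})·f_1 from -\tfrac{17}{3}uv - \tfrac{58}{9}v^{2} - 5v → -\tfrac{58}{9}v^{2} - \tfrac{28}{9}v
  leading term v^{2}: no divisor's leading term divides it; move -\tfrac{58}{9}v^{2} to the remainder.
  leading term v: no divisor's leading term divides it; move -\tfrac{28}{9}v to the remainder.
  remainder -\tfrac{58}{9}v^{2} - \tfrac{28}{9}v ≠ 0; add g_3 = -\tfrac{58}{9}v^{2} - \tfrac{28}{9}v to the basis.

The other S-polynomials (S(f_1,g_3), S(f_2,g_3)) all reduce to 0 modulo the current basis, so we have a Gröbner basis.
Inter-reduce: drop elements whose leading term is divisible by another's, tail-reduce, and make monic.
Reduced Gröbner basis: {u^{2} + 6u + \tfrac{58}{9}v + 5, uv + \tfrac{1}{3}v, v^{2} + \tfrac{14}{29}v}.

Buchberger on the second generating set:
h_1 = -6u^{2} + 20uv - 36u - 32v - 30, LT = u^{2}.
h_2 = -\tfrac{21}{2}u^{2} - 88uv - 63u - 97v - \tfrac{105}{2}, LT = u^{2}.

S(h_1,h_2): lcm = u^{2}. S = -\tfrac{82}{7}uv - \tfrac{82}{21}v.
  leading term uv: no divisor's leading term divides it; move -\tfrac{82}{7}uv to the remainder.
  leading term v: no divisor's leading term divides it; move -\tfrac{82}{21}v to the remainder.
  remainder -\tfrac{82}{7}uv - \tfrac{82}{21}v ≠ 0; add k_3 = -\tfrac{82}{7}uv - \tfrac{82}{21}v to the basis.

S(h_1,k_3): lcm = u^{2}v. S = -\tfrac{10}{3}uv^{2} + \tfrac{17}{3}uv + \tfrac{16}{3}v^{2} + 5v.
  leading term uv^{2}: subtract (\tfrac{35}{123}v)·k_3 from -\tfrac{10}{3}uv^{2} + \tfrac{17}{3}uv + \tfrac{16}{3}v^{2} + 5v → \tfrac{17}{3}uv + \tfrac{58}{9}v^{2} + 5v
  leading term uv: subtract (-\tfrac{119}{246})·k_3 from \tfrac{17}{3}uv + \tfrac{58}{9}v^{2} + 5v → \tfrac{58}{9}v^{2} + \tfrac{28}{9}v
  leading term v^{2}: no divisor's leading term divides it; move \tfrac{58}{9}v^{2} to the remainder.
  leading term v: no divisor's leading term divides it; move \tfrac{28}{9}v to the remainder.
  remainder \tfrac{58}{9}v^{2} + \tfrac{28}{9}v ≠ 0; add k_4 = \tfrac{58}{9}v^{2} + \tfrac{28}{9}v to the basis.

The other S-polynomials (S(h_2,k_3), S(h_1,k_4), S(h_2,k_4), S(k_3,k_4)) all reduce to 0 modulo the current basis, so we have a Gröbner basis.
Inter-reduce: drop elements whose leading term is divisible by another's, tail-reduce, and make monic.
Reduced Gröbner basis: {u^{2} + 6u + \tfrac{58}{9}v + 5, uv + \tfrac{1}{3}v, v^{2} + \tfrac{14}{29}v}.

Same reduced basis, so the two generating sets span the same ideal.

Yes, the ideals are equal.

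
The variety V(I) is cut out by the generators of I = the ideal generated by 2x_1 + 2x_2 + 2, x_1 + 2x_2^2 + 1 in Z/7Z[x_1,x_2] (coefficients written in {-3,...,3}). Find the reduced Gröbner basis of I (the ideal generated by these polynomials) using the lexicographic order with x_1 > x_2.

This is the nonlinear analogue of row-reducing a linear system.

f_1 = 2x_1 + 2x_2 + 2, LT = x_1.
f_2 = x_1 + 2x_2^2 + 1, LT = x_1.

S(f_1,f_2): lcm = x_1. S = -2x_2^2 + x_2.
  leading term x_2^2: no divisor's leading term divides it; move -2x_2^2 to the remainder.
  leading term x_2: no divisor's leading term divides it; move x_2 to the remainder.
  remainder -2x_2^2 + x_2 ≠ 0; add g_3 = -2x_2^2 + x_2 to the basis.

The other S-polynomials (S(f_1,g_3), S(f_2,g_3)) all reduce to 0 modulo the current basis, so we have a Gröbner basis.
Inter-reduce: drop elements whose leading term is divisible by another's, tail-reduce, and make monic.

G = {x_1 + x_2 + 1, x_2^2 + 3x_2}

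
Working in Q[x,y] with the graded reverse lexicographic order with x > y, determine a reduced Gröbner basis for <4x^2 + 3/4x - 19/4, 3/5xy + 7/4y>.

G = {x^2 + 3/16x - 19/16, y}

f_1 = 4x^2 + 3/4x - 19/4, LT = x^2.
f_2 = 3/5xy + 7/4y, LT = xy.

S(f_1,f_2): lcm = x^2y. S = -131/48xy - 19/16y.
  leading term xy: subtract (-655/144)·f_2 from -131/48xy - 19/16y → 3901/576y
  leading term y: no divisor's leading term divides it; move 3901/576y to the remainder.
  remainder 3901/576y ≠ 0; add g_3 = 3901/576y to the basis.

The other S-polynomials (S(f_1,g_3), S(f_2,g_3)) all reduce to 0 modulo the current basis, so we have a Gröbner basis.
Inter-reduce: drop elements whose leading term is divisible by another's, tail-reduce, and make monic.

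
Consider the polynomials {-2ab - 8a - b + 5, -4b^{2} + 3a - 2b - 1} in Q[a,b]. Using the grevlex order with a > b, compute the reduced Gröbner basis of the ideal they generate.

G = {a^{2} - \tfrac{37}{2}a - 6b + \tfrac{23}{2}, ab + 4a + \tfrac{1}{2}b - \tfrac{5}{2}, b^{2} - \tfrac{3}{4}a + \tfrac{1}{2}b + \tfrac{1}{4}}

f_1 = -2ab - 8a - b + 5, LT = ab.
f_2 = -4b^{2} + 3a - 2b - 1, LT = b^{2}.

S(f_1,f_2): lcm = ab^{2}. S = \tfrac{3}{4}a^{2} + \tfrac{7}{2}ab + \tfrac{1}{2}b^{2} - \tfrac{1}{4}a - \tfrac{5}{2}b.
  leading term a^{2}: no divisor's leading term divides it; move \tfrac{3}{4}a^{2} to the remainder.
  leading term ab: subtract (-\tfrac{7}{4})·f_1 from \tfrac{7}{2}ab + \tfrac{1}{2}b^{2} - \tfrac{1}{4}a - \tfrac{5}{2}b → \tfrac{1}{2}b^{2} - \tfrac{57}{4}a - \tfrac{17}{4}b + \tfrac{35}{4}
  leading term b^{2}: subtract (-\tfrac{1}{8})·f_2 from \tfrac{1}{2}b^{2} - \tfrac{57}{4}a - \tfrac{17}{4}b + \tfrac{35}{4} → -\tfrac{111}{8}a - \tfrac{9}{2}b + \tfrac{69}{8}
  leading term a: no divisor's leading term divides it; move -\tfrac{111}{8}a to the remainder.
  leading term b: no divisor's leading term divides it; move -\tfrac{9}{2}b to the remainder.
  leading term 1: no divisor's leading term divides it; move \tfrac{69}{8} to the remainder.
  remainder \tfrac{3}{4}a^{2} - \tfrac{111}{8}a - \tfrac{9}{2}b + \tfrac{69}{8} ≠ 0; add g_3 = \tfrac{3}{4}a^{2} - \tfrac{111}{8}a - \tfrac{9}{2}b + \tfrac{69}{8} to the basis.

The other S-polynomials (S(f_1,g_3), S(f_2,g_3)) all reduce to 0 modulo the current basis, so we have a Gröbner basis.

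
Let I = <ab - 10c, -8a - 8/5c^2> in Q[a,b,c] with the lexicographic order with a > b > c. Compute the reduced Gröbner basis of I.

G = {a + 1/5c^2, bc^2 + 50c}

f_1 = ab - 10c, LT = ab.
f_2 = -8a - 8/5c^2, LT = a.

S(f_1,f_2): lcm = ab. S = -1/5bc^2 - 10c.
  leading term bc^2: no divisor's leading term divides it; move -1/5bc^2 to the remainder.
  leading term c: no divisor's leading term divides it; move -10c to the remainder.
  remainder -1/5bc^2 - 10c ≠ 0; add g_3 = -1/5bc^2 - 10c to the basis.

S(f_1,g_3): lcm = abc^2. S = -50ac - 10c^3.
  leading term ac: subtract (25/4c)·f_2 from -50ac - 10c^3 → 0
  remainder 0.

S(f_2,g_3): leading monomials are coprime, so the S-polynomial reduces to 0 (Buchberger's first criterion).
Every S-polynomial of the final basis reduces to 0, so we have a Gröbner basis.
Inter-reduce: drop elements whose leading term is divisible by another's, tail-reduce, and make monic.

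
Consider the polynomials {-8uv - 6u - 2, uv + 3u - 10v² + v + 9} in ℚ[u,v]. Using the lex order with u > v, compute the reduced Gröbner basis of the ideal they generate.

f_1 = -8uv - 6u - 2, LT = uv.
f_2 = uv + 3u - 10v² + v + 9, LT = uv.

S(f_1,f_2): lcm = uv. S = -9/4u + 10v² - v - 35/4.
  reduce S modulo (f_1, f_2):
  remainder -9/4u + 10v² - v - 35/4 ≠ 0; add g_3 = -9/4u + 10v² - v - 35/4 to the basis.

S(f_1,g_3): lcm = uv. S = ¾u + 40/9v³ - 4/9v² - 35/9v + ¼.
  reduce S modulo (f_1, f_2, g_3):
  remainder 40/9v³ + 26/9v² - 38/9v - 8/3 ≠ 0; add g_4 = 40/9v³ + 26/9v² - 38/9v - 8/3 to the basis.

The other S-polynomials (S(f_2,g_3), S(f_1,g_4), S(f_2,g_4), S(g_3,g_4)) all reduce to 0 modulo the current basis, so we have a Gröbner basis.
Inter-reduce: drop elements whose leading term is divisible by another's, tail-reduce, and make monic.

G = {u - 40/9v² + 4/9v + 35/9, v³ + 13/20v² - 19/20v - ⅗}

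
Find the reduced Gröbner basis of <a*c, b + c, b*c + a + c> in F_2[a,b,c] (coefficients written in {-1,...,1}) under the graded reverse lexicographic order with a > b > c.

G = {a**2, a*c, c**2 + a + c, b + c}

f_1 = a*c, LT = a*c.
f_2 = b + c, LT = b.
f_3 = b*c + a + c, LT = b*c.

S(f_1,f_3): lcm = a*b*c. S = a**2 + a*c.
  reduce S modulo (f_1, f_2, f_3):
  remainder a**2 ≠ 0; add g_4 = a**2 to the basis.

S(f_2,f_3): lcm = b*c. S = c**2 + a + c.
  reduce S modulo (f_1, f_2, f_3, g_4):
  remainder c**2 + a + c ≠ 0; add g_5 = c**2 + a + c to the basis.

The other S-polynomials (S(f_1,f_2), S(f_1,g_4), S(f_2,g_4), S(f_3,g_4), S(f_1,g_5), S(f_2,g_5), S(f_3,g_5), S(g_4,g_5)) all reduce to 0 modulo the current basis, so we have a Gröbner basis.
Inter-reduce: drop elements whose leading term is divisible by another's, tail-reduce, and make monic.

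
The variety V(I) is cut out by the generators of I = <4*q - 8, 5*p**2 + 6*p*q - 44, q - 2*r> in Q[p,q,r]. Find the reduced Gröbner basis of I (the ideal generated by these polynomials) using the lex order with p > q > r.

G = {p**2 + 12/5*p - 44/5, q - 2, r - 1}

f_1 = 4*q - 8, LT = q.
f_2 = 5*p**2 + 6*p*q - 44, LT = p**2.
f_3 = q - 2*r, LT = q.

S(f_1,f_3): lcm = q. S = 2*r - 2.
  reduce S modulo (f_1, f_2, f_3):
  remainder 2*r - 2 ≠ 0; add g_4 = 2*r - 2 to the basis.

The other S-polynomials (S(f_1,f_2), S(f_2,f_3), S(f_1,g_4), S(f_2,g_4), S(f_3,g_4)) all reduce to 0 modulo the current basis, so we have a Gröbner basis.
Inter-reduce: drop elements whose leading term is divisible by another's, tail-reduce, and make monic.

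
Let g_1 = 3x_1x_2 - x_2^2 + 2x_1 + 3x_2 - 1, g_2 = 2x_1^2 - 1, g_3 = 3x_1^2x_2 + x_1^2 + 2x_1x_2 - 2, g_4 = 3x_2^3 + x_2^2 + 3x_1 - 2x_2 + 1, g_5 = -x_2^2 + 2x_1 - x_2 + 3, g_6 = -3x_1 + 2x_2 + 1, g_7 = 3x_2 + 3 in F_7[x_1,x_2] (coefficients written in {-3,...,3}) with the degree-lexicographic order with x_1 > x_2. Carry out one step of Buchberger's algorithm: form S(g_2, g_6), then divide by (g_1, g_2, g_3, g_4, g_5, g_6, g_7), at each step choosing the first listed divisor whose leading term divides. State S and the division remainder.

lcm(LM(g_2), LM(g_6)) = x_1^2.
S = (lcm/LT(g_2))·g_2 − (lcm/LT(g_6))·g_6 = 3x_1x_2 - 2x_1 + 3.
Reduce S modulo (g_1, g_2, g_3, g_4, g_5, g_6, g_7) in that order:
  leading term x_1x_2: subtract (1)·g_1 from 3x_1x_2 - 2x_1 + 3 → x_2^2 + 3x_1 - 3x_2 - 3
  leading term x_2^2: subtract (-1)·g_5 from x_2^2 + 3x_1 - 3x_2 - 3 → -2x_1 + 3x_2
  leading term x_1: subtract (3)·g_6 from -2x_1 + 3x_2 → -3x_2 - 3
  leading term x_2: subtract (-1)·g_7 from -3x_2 - 3 → 0
The remainder is 0, so this S-polynomial contributes no new basis element.
This is the inner loop of Buchberger's algorithm — each nonzero remainder becomes a new basis element.

S(g_2, g_6) = 3x_1x_2 - 2x_1 + 3; remainder on division = 0.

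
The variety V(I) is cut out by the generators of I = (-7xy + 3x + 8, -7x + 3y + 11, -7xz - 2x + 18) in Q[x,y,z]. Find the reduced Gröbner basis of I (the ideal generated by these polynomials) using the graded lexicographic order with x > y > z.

G = {z^{2} + \tfrac{137}{14}z - \tfrac{151}{14}, x - \tfrac{4}{21}z - \tfrac{38}{21}, y - \tfrac{4}{9}z - \tfrac{5}{9}}

Buchberger's algorithm terminates because the ascending chain of leading-term ideals stabilizes.

f_1 = -7xy + 3x + 8, LT = xy.
f_2 = -7x + 3y + 11, LT = x.
f_3 = -7xz - 2x + 18, LT = xz.

S(f_1,f_2): lcm = xy. S = \tfrac{3}{7}y^{2} - \tfrac{3}{7}x + \tfrac{11}{7}y - \tfrac{8}{7}.
  leading term y^{2}: no divisor's leading term divides it; move \tfrac{3}{7}y^{2} to the remainder.
  leading term x: subtract (\tfrac{3}{49})·f_2 from -\tfrac{3}{7}x + \tfrac{11}{7}y - \tfrac{8}{7} → \tfrac{68}{49}y - \tfrac{89}{49}
  leading term y: no divisor's leading term divides it; move \tfrac{68}{49}y to the remainder.
  leading term 1: no divisor's leading term divides it; move -\tfrac{89}{49} to the remainder.
  remainder \tfrac{3}{7}y^{2} + \tfrac{68}{49}y - \tfrac{89}{49} ≠ 0; add g_4 = \tfrac{3}{7}y^{2} + \tfrac{68}{49}y - \tfrac{89}{49} to the basis.

S(f_1,f_3): lcm = xyz. S = -\tfrac{2}{7}xy - \tfrac{3}{7}xz + \tfrac{18}{7}y - \tfrac{8}{7}z.
  leading term xy: subtract (\tfrac{2}{49})·f_1 from -\tfrac{2}{7}xy - \tfrac{3}{7}xz + \tfrac{18}{7}y - \tfrac{8}{7}z → -\tfrac{3}{7}xz - \tfrac{6}{49}x + \tfrac{18}{7}y - \tfrac{8}{7}z - \tfrac{16}{49}
  leading term xz: subtract (\tfrac{3}{49}z)·f_2 from -\tfrac{3}{7}xz - \tfrac{6}{49}x + \tfrac{18}{7}y - \tfrac{8}{7}z - \tfrac{16}{49} → -\tfrac{9}{49}yz - \tfrac{6}{49}x + \tfrac{18}{7}y - \tfrac{89}{49}z - \tfrac{16}{49}
  leading term yz: no divisor's leading term divides it; move -\tfrac{9}{49}yz to the remainder.
  leading term x: subtract (\tfrac{6}{343})·f_2 from -\tfrac{6}{49}x + \tfrac{18}{7}y - \tfrac{89}{49}z - \tfrac{16}{49} → \tfrac{864}{343}y - \tfrac{89}{49}z - \tfrac{178}{343}
  leading term y: no divisor's leading term divides it; move \tfrac{864}{343}y to the remainder.
  leading term z: no divisor's leading term divides it; move -\tfrac{89}{49}z to the remainder.
  leading term 1: no divisor's leading term divides it; move -\tfrac{178}{343} to the remainder.
  remainder -\tfrac{9}{49}yz + \tfrac{864}{343}y - \tfrac{89}{49}z - \tfrac{178}{343} ≠ 0; add g_5 = -\tfrac{9}{49}yz + \tfrac{864}{343}y - \tfrac{89}{49}z - \tfrac{178}{343} to the basis.

S(f_2,f_3): lcm = xz. S = -\tfrac{3}{7}yz - \tfrac{2}{7}x - \tfrac{11}{7}z + \tfrac{18}{7}.
  leading term yz: subtract (\tfrac{7}{3})·g_5 from -\tfrac{3}{7}yz - \tfrac{2}{7}x - \tfrac{11}{7}z + \tfrac{18}{7} → -\tfrac{2}{7}x - \tfrac{288}{49}y + \tfrac{8}{3}z + \tfrac{556}{147}
  leading term x: subtract (\tfrac{2}{49})·f_2 from -\tfrac{2}{7}x - \tfrac{288}{49}y + \tfrac{8}{3}z + \tfrac{556}{147} → -6y + \tfrac{8}{3}z + \tfrac{10}{3}
  leading term y: no divisor's leading term divides it; move -6y to the remainder.
  leading term z: no divisor's leading term divides it; move \tfrac{8}{3}z to the remainder.
  leading term 1: no divisor's leading term divides it; move \tfrac{10}{3} to the remainder.
  remainder -6y + \tfrac{8}{3}z + \tfrac{10}{3} ≠ 0; add g_6 = -6y + \tfrac{8}{3}z + \tfrac{10}{3} to the basis.

S(g_5,g_6): lcm = yz. S = \tfrac{4}{9}z^{2} - \tfrac{96}{7}y + \tfrac{94}{9}z + \tfrac{178}{63}.
  leading term z^{2}: no divisor's leading term divides it; move \tfrac{4}{9}z^{2} to the remainder.
  leading term y: subtract (\tfrac{16}{7})·g_6 from -\tfrac{96}{7}y + \tfrac{94}{9}z + \tfrac{178}{63} → \tfrac{274}{63}z - \tfrac{302}{63}
  leading term z: no divisor's leading term divides it; move \tfrac{274}{63}z to the remainder.
  leading term 1: no divisor's leading term divides it; move -\tfrac{302}{63} to the remainder.
  remainder \tfrac{4}{9}z^{2} + \tfrac{274}{63}z - \tfrac{302}{63} ≠ 0; add g_7 = \tfrac{4}{9}z^{2} + \tfrac{274}{63}z - \tfrac{302}{63} to the basis.

The other S-polynomials (S(f_1,g_4), S(f_2,g_4), S(f_3,g_4), S(f_1,g_5), S(f_2,g_5), S(f_3,g_5), S(g_4,g_5), S(f_1,g_6), S(f_2,g_6), S(f_3,g_6), S(g_4,g_6), S(f_1,g_7), S(f_2,g_7), S(f_3,g_7), S(g_4,g_7), S(g_5,g_7), S(g_6,g_7)) all reduce to 0 modulo the current basis, so we have a Gröbner basis.
Inter-reduce: drop elements whose leading term is divisible by another's, tail-reduce, and make monic.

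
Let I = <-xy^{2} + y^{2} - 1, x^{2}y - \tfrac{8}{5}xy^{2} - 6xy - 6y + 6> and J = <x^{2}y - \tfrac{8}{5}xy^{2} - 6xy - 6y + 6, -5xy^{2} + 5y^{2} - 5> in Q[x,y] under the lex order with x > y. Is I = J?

Yes, the ideals are equal.

Two ideals are equal iff their reduced Gröbner bases coincide (the reduced basis is unique for a fixed ordering).
Buchberger on the first generating set:
f_1 = -xy^{2} + y^{2} - 1, LT = xy^{2}.
f_2 = x^{2}y - \tfrac{8}{5}xy^{2} - 6xy - 6y + 6, LT = x^{2}y.

S(f_1,f_2): lcm = x^{2}y^{2}. S = \tfrac{8}{5}xy^{3} + 5xy^{2} + x + 6y^{2} - 6y.
  leading term xy^{3}: subtract (-\tfrac{8}{5}y)·f_1 from \tfrac{8}{5}xy^{3} + 5xy^{2} + x + 6y^{2} - 6y → 5xy^{2} + x + \tfrac{8}{5}y^{3} + 6y^{2} - \tfrac{38}{5}y
  leading term xy^{2}: subtract (-5)·f_1 from 5xy^{2} + x + \tfrac{8}{5}y^{3} + 6y^{2} - \tfrac{38}{5}y → x + \tfrac{8}{5}y^{3} + 11y^{2} - \tfrac{38}{5}y - 5
  leading term x: no divisor's leading term divides it; move x to the remainder.
  leading term y^{3}: no divisor's leading term divides it; move \tfrac{8}{5}y^{3} to the remainder.
  leading term y^{2}: no divisor's leading term divides it; move 11y^{2} to the remainder.
  leading term y: no divisor's leading term divides it; move -\tfrac{38}{5}y to the remainder.
  leading term 1: no divisor's leading term divides it; move -5 to the remainder.
  remainder x + \tfrac{8}{5}y^{3} + 11y^{2} - \tfrac{38}{5}y - 5 ≠ 0; add g_3 = x + \tfrac{8}{5}y^{3} + 11y^{2} - \tfrac{38}{5}y - 5 to the basis.

S(f_1,g_3): lcm = xy^{2}. S = -\tfrac{8}{5}y^{5} - 11y^{4} + \tfrac{38}{5}y^{3} + 4y^{2} + 1.
  leading term y^{5}: no divisor's leading term divides it; move -\tfrac{8}{5}y^{5} to the remainder.
  leading term y^{4}: no divisor's leading term divides it; move -11y^{4} to the remainder.
  leading term y^{3}: no divisor's leading term divides it; move \tfrac{38}{5}y^{3} to the remainder.
  leading term y^{2}: no divisor's leading term divides it; move 4y^{2} to the remainder.
  leading term 1: no divisor's leading term divides it; move 1 to the remainder.
  remainder -\tfrac{8}{5}y^{5} - 11y^{4} + \tfrac{38}{5}y^{3} + 4y^{2} + 1 ≠ 0; add g_4 = -\tfrac{8}{5}y^{5} - 11y^{4} + \tfrac{38}{5}y^{3} + 4y^{2} + 1 to the basis.

The other S-polynomials (S(f_2,g_3), S(f_1,g_4), S(f_2,g_4), S(g_3,g_4)) all reduce to 0 modulo the current basis, so we have a Gröbner basis.
Inter-reduce: drop elements whose leading term is divisible by another's, tail-reduce, and make monic.
Reduced Gröbner basis: {x + \tfrac{8}{5}y^{3} + 11y^{2} - \tfrac{38}{5}y - 5, y^{5} + \tfrac{55}{8}y^{4} - \tfrac{19}{4}y^{3} - \tfrac{5}{2}y^{2} - \tfrac{5}{8}}.

Buchberger on the second generating set:
h_1 = x^{2}y - \tfrac{8}{5}xy^{2} - 6xy - 6y + 6, LT = x^{2}y.
h_2 = -5xy^{2} + 5y^{2} - 5, LT = xy^{2}.

S(h_1,h_2): lcm = x^{2}y^{2}. S = -\tfrac{8}{5}xy^{3} - 5xy^{2} - x - 6y^{2} + 6y.
  leading term xy^{3}: subtract (\tfrac{8}{25}y)·h_2 from -\tfrac{8}{5}xy^{3} - 5xy^{2} - x - 6y^{2} + 6y → -5xy^{2} - x - \tfrac{8}{5}y^{3} - 6y^{2} + \tfrac{38}{5}y
  leading term xy^{2}: subtract (1)·h_2 from -5xy^{2} - x - \tfrac{8}{5}y^{3} - 6y^{2} + \tfrac{38}{5}y → -x - \tfrac{8}{5}y^{3} - 11y^{2} + \tfrac{38}{5}y + 5
  leading term x: no divisor's leading term divides it; move -x to the remainder.
  leading term y^{3}: no divisor's leading term divides it; move -\tfrac{8}{5}y^{3} to the remainder.
  leading term y^{2}: no divisor's leading term divides it; move -11y^{2} to the remainder.
  leading term y: no divisor's leading term divides it; move \tfrac{38}{5}y to the remainder.
  leading term 1: no divisor's leading term divides it; move 5 to the remainder.
  remainder -x - \tfrac{8}{5}y^{3} - 11y^{2} + \tfrac{38}{5}y + 5 ≠ 0; add k_3 = -x - \tfrac{8}{5}y^{3} - 11y^{2} + \tfrac{38}{5}y + 5 to the basis.

S(h_2,k_3): lcm = xy^{2}. S = -\tfrac{8}{5}y^{5} - 11y^{4} + \tfrac{38}{5}y^{3} + 4y^{2} + 1.
  leading term y^{5}: no divisor's leading term divides it; move -\tfrac{8}{5}y^{5} to the remainder.
  leading term y^{4}: no divisor's leading term divides it; move -11y^{4} to the remainder.
  leading term y^{3}: no divisor's leading term divides it; move \tfrac{38}{5}y^{3} to the remainder.
  leading term y^{2}: no divisor's leading term divides it; move 4y^{2} to the remainder.
  leading term 1: no divisor's leading term divides it; move 1 to the remainder.
  remainder -\tfrac{8}{5}y^{5} - 11y^{4} + \tfrac{38}{5}y^{3} + 4y^{2} + 1 ≠ 0; add k_4 = -\tfrac{8}{5}y^{5} - 11y^{4} + \tfrac{38}{5}y^{3} + 4y^{2} + 1 to the basis.

The other S-polynomials (S(h_1,k_3), S(h_1,k_4), S(h_2,k_4), S(k_3,k_4)) all reduce to 0 modulo the current basis, so we have a Gröbner basis.
Inter-reduce: drop elements whose leading term is divisible by another's, tail-reduce, and make monic.
Reduced Gröbner basis: {x + \tfrac{8}{5}y^{3} + 11y^{2} - \tfrac{38}{5}y - 5, y^{5} + \tfrac{55}{8}y^{4} - \tfrac{19}{4}y^{3} - \tfrac{5}{2}y^{2} - \tfrac{5}{8}}.

The two bases agree; hence the ideals are identical.
The choice of monomial ordering does not affect the verdict — as long as both bases are computed under the same ordering, their equality decides ideal equality.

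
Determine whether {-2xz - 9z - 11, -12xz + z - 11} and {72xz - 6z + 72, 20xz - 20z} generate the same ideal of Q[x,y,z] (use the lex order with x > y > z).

Since reduced Gröbner bases are canonical representatives of ideals under a given ordering, it suffices to compute and compare them.
Buchberger on the first generating set:
f_1 = -2xz - 9z - 11, LT = xz.
f_2 = -12xz + z - 11, LT = xz.

S(f_1,f_2): lcm = xz. S = 55/12z + 55/12.
  leading term z: no divisor's leading term divides it; move 55/12z to the remainder.
  leading term 1: no divisor's leading term divides it; move 55/12 to the remainder.
  remainder 55/12z + 55/12 ≠ 0; add g_3 = 55/12z + 55/12 to the basis.

S(f_1,g_3): lcm = xz. S = -x + 9/2z + 11/2.
  leading term x: no divisor's leading term divides it; move -x to the remainder.
  leading term z: subtract (54/55)·g_3 from 9/2z + 11/2 → 1
  leading term 1: no divisor's leading term divides it; move 1 to the remainder.
  remainder -x + 1 ≠ 0; add g_4 = -x + 1 to the basis.

S(f_2,g_3): lcm = xz. S = -x - 1/12z + 11/12.
  leading term x: subtract (1)·g_4 from -x - 1/12z + 11/12 → -1/12z - 1/12
  leading term z: subtract (-1/55)·g_3 from -1/12z - 1/12 → 0
  remainder 0.

S(f_1,g_4): lcm = xz. S = 11/2z + 11/2.
  leading term z: subtract (6/5)·g_3 from 11/2z + 11/2 → 0
  remainder 0.

S(f_2,g_4): lcm = xz. S = 11/12z + 11/12.
  leading term z: subtract (1/5)·g_3 from 11/12z + 11/12 → 0
  remainder 0.

S(g_3,g_4): leading monomials are coprime, so the S-polynomial reduces to 0 (Buchberger's first criterion).
Every S-polynomial of the final basis reduces to 0, so we have a Gröbner basis.
Inter-reduce: drop elements whose leading term is divisible by another's, tail-reduce, and make monic.
Reduced Gröbner basis: {x - 1, z + 1}.

Buchberger on the second generating set:
h_1 = 72xz - 6z + 72, LT = xz.
h_2 = 20xz - 20z, LT = xz.

S(h_1,h_2): lcm = xz. S = 11/12z + 1.
  leading term z: no divisor's leading term divides it; move 11/12z to the remainder.
  leading term 1: no divisor's leading term divides it; move 1 to the remainder.
  remainder 11/12z + 1 ≠ 0; add k_3 = 11/12z + 1 to the basis.

S(h_1,k_3): lcm = xz. S = -12/11x - 1/12z + 1.
  leading term x: no divisor's leading term divides it; move -12/11x to the remainder.
  leading term z: subtract (-1/11)·k_3 from -1/12z + 1 → 12/11
  leading term 1: no divisor's leading term divides it; move 12/11 to the remainder.
  remainder -12/11x + 12/11 ≠ 0; add k_4 = -12/11x + 12/11 to the basis.

S(h_2,k_3): lcm = xz. S = -12/11x - z.
  leading term x: subtract (1)·k_4 from -12/11x - z → -z - 12/11
  leading term z: subtract (-12/11)·k_3 from -z - 12/11 → 0
  remainder 0.

S(h_1,k_4): lcm = xz. S = 11/12z + 1.
  leading term z: subtract (1)·k_3 from 11/12z + 1 → 0
  remainder 0.

S(h_2,k_4): lcm = xz. S = 0.
  remainder 0.

S(k_3,k_4): leading monomials are coprime, so the S-polynomial reduces to 0 (Buchberger's first criterion).
Every S-polynomial of the final basis reduces to 0, so we have a Gröbner basis.
Inter-reduce: drop elements whose leading term is divisible by another's, tail-reduce, and make monic.
Reduced Gröbner basis: {x - 1, z + 12/11}.

These differ, so the ideals are not equal.

No, the ideals differ.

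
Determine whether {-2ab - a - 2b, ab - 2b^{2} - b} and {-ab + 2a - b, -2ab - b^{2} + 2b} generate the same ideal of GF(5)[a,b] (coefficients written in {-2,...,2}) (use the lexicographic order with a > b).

Yes, the ideals are equal.

Equality of ideals is decidable: compute both reduced Gröbner bases (unique for the ordering) and check whether they agree.
Buchberger on the first generating set:
f_1 = -2ab - a - 2b, LT = ab.
f_2 = ab - 2b^{2} - b, LT = ab.

S(f_1,f_2): lcm = ab. S = -2a + 2b^{2} + 2b.
  leading term a: no divisor's leading term divides it; move -2a to the remainder.
  leading term b^{2}: no divisor's leading term divides it; move 2b^{2} to the remainder.
  leading term b: no divisor's leading term divides it; move 2b to the remainder.
  remainder -2a + 2b^{2} + 2b ≠ 0; add g_3 = -2a + 2b^{2} + 2b to the basis.

S(f_1,g_3): lcm = ab. S = -2a + b^{3} + b^{2} + b.
  leading term a: subtract (1)·g_3 from -2a + b^{3} + b^{2} + b → b^{3} - b^{2} - b
  leading term b^{3}: no divisor's leading term divides it; move b^{3} to the remainder.
  leading term b^{2}: no divisor's leading term divides it; move -b^{2} to the remainder.
  leading term b: no divisor's leading term divides it; move -b to the remainder.
  remainder b^{3} - b^{2} - b ≠ 0; add g_4 = b^{3} - b^{2} - b to the basis.

The other S-polynomials (S(f_2,g_3), S(f_1,g_4), S(f_2,g_4), S(g_3,g_4)) all reduce to 0 modulo the current basis, so we have a Gröbner basis.
Inter-reduce: drop elements whose leading term is divisible by another's, tail-reduce, and make monic.
Reduced Gröbner basis: {a - b^{2} - b, b^{3} - b^{2} - b}.

Buchberger on the second generating set:
h_1 = -ab + 2a - b, LT = ab.
h_2 = -2ab - b^{2} + 2b, LT = ab.

S(h_1,h_2): lcm = ab. S = -2a + 2b^{2} + 2b.
  leading term a: no divisor's leading term divides it; move -2a to the remainder.
  leading term b^{2}: no divisor's leading term divides it; move 2b^{2} to the remainder.
  leading term b: no divisor's leading term divides it; move 2b to the remainder.
  remainder -2a + 2b^{2} + 2b ≠ 0; add k_3 = -2a + 2b^{2} + 2b to the basis.

S(h_1,k_3): lcm = ab. S = -2a + b^{3} + b^{2} + b.
  leading term a: subtract (1)·k_3 from -2a + b^{3} + b^{2} + b → b^{3} - b^{2} - b
  leading term b^{3}: no divisor's leading term divides it; move b^{3} to the remainder.
  leading term b^{2}: no divisor's leading term divides it; move -b^{2} to the remainder.
  leading term b: no divisor's leading term divides it; move -b to the remainder.
  remainder b^{3} - b^{2} - b ≠ 0; add k_4 = b^{3} - b^{2} - b to the basis.

The other S-polynomials (S(h_2,k_3), S(h_1,k_4), S(h_2,k_4), S(k_3,k_4)) all reduce to 0 modulo the current basis, so we have a Gröbner basis.
Inter-reduce: drop elements whose leading term is divisible by another's, tail-reduce, and make monic.
Reduced Gröbner basis: {a - b^{2} - b, b^{3} - b^{2} - b}.

These coincide, so the ideals are equal.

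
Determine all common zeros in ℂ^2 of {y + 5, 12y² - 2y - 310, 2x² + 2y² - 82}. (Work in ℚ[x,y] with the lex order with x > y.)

{(-4, -5), (4, -5)}

Compute a lex Gröbner basis by Buchberger's algorithm.
f_1 = y + 5, LT = y.
f_2 = 12y² - 2y - 310, LT = y².
f_3 = 2x² + 2y² - 82, LT = x².

The S-polynomials (S(f_1,f_2), S(f_1,f_3), S(f_2,f_3)) all reduce to 0 modulo the current basis, so we have a Gröbner basis.
Inter-reduce: drop elements whose leading term is divisible by another's, tail-reduce, and make monic.
Reduced Gröbner basis: {x² - 16, y + 5}.

From the last basis element, y + 5 = 0, so y takes values in {-5}. Each choice, substituted upward through the basis, yields the corresponding point(s) of the solution set.
  y = -5: the earlier basis element becomes x² - 16 = 0, giving x = -4, 4 — points (-4, -5), (4, -5).
Substituting each solution back into the original system confirms all equations vanish.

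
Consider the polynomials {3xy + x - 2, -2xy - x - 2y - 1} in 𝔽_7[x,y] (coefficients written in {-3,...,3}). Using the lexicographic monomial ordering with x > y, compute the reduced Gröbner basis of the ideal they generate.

G = {x - y, y² - 2y - 3}

Buchberger's algorithm terminates because the ascending chain of leading-term ideals stabilizes.

f_1 = 3xy + x - 2, LT = xy.
f_2 = -2xy - x - 2y - 1, LT = xy.

S(f_1,f_2): lcm = xy. S = x - y.
  reduce S modulo (f_1, f_2):
  remainder x - y ≠ 0; add g_3 = x - y to the basis.

S(f_1,g_3): lcm = xy. S = -2x + y² - 3.
  reduce S modulo (f_1, f_2, g_3):
  remainder y² - 2y - 3 ≠ 0; add g_4 = y² - 2y - 3 to the basis.

The other S-polynomials (S(f_2,g_3), S(f_1,g_4), S(f_2,g_4), S(g_3,g_4)) all reduce to 0 modulo the current basis, so we have a Gröbner basis.
Inter-reduce: drop elements whose leading term is divisible by another's, tail-reduce, and make monic.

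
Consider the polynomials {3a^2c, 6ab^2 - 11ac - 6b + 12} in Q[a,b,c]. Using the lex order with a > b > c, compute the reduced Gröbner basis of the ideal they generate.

G = {a^2c, ab^2 - 11/6ac - b + 2, abc - 2ac, ac^2 - 24/11ac + 6/11bc - 12/11c, b^2c - 4bc + 4c}

Buchberger's algorithm terminates because the ascending chain of leading-term ideals stabilizes.

f_1 = 3a^2c, LT = a^2c.
f_2 = 6ab^2 - 11ac - 6b + 12, LT = ab^2.

S(f_1,f_2): lcm = a^2b^2c. S = 11/6a^2c^2 + abc - 2ac.
  leading term a^2c^2: subtract (11/18c)·f_1 from 11/6a^2c^2 + abc - 2ac → abc - 2ac
  leading term abc: no divisor's leading term divides it; move abc to the remainder.
  leading term ac: no divisor's leading term divides it; move -2ac to the remainder.
  remainder abc - 2ac ≠ 0; add g_3 = abc - 2ac to the basis.

S(f_2,g_3): lcm = ab^2c. S = 2abc - 11/6ac^2 - bc + 2c.
  leading term abc: subtract (2)·g_3 from 2abc - 11/6ac^2 - bc + 2c → -11/6ac^2 + 4ac - bc + 2c
  leading term ac^2: no divisor's leading term divides it; move -11/6ac^2 to the remainder.
  leading term ac: no divisor's leading term divides it; move 4ac to the remainder.
  leading term bc: no divisor's leading term divides it; move -bc to the remainder.
  leading term c: no divisor's leading term divides it; move 2c to the remainder.
  remainder -11/6ac^2 + 4ac - bc + 2c ≠ 0; add g_4 = -11/6ac^2 + 4ac - bc + 2c to the basis.

S(f_2,g_4): lcm = ab^2c^2. S = 24/11ab^2c - 11/6ac^3 - 6/11b^3c + 12/11b^2c - bc^2 + 2c^2.
  leading term ab^2c: subtract (4/11c)·f_2 from 24/11ab^2c - 11/6ac^3 - 6/11b^3c + 12/11b^2c - bc^2 + 2c^2 → -11/6ac^3 + 4ac^2 - 6/11b^3c + 12/11b^2c - bc^2 + 24/11bc + 2c^2 - 48/11c
  leading term ac^3: subtract (c)·g_4 from -11/6ac^3 + 4ac^2 - 6/11b^3c + 12/11b^2c - bc^2 + 24/11bc + 2c^2 - 48/11c → -6/11b^3c + 12/11b^2c + 24/11bc - 48/11c
  leading term b^3c: no divisor's leading term divides it; move -6/11b^3c to the remainder.
  leading term b^2c: no divisor's leading term divides it; move 12/11b^2c to the remainder.
  leading term bc: no divisor's leading term divides it; move 24/11bc to the remainder.
  leading term c: no divisor's leading term divides it; move -48/11c to the remainder.
  remainder -6/11b^3c + 12/11b^2c + 24/11bc - 48/11c ≠ 0; add g_5 = -6/11b^3c + 12/11b^2c + 24/11bc - 48/11c to the basis.

S(g_3,g_4): lcm = abc^2. S = 24/11abc - 2ac^2 - 6/11b^2c + 12/11bc.
  leading term abc: subtract (24/11)·g_3 from 24/11abc - 2ac^2 - 6/11b^2c + 12/11bc → -2ac^2 + 48/11ac - 6/11b^2c + 12/11bc
  leading term ac^2: subtract (12/11)·g_4 from -2ac^2 + 48/11ac - 6/11b^2c + 12/11bc → -6/11b^2c + 24/11bc - 24/11c
  leading term b^2c: no divisor's leading term divides it; move -6/11b^2c to the remainder.
  leading term bc: no divisor's leading term divides it; move 24/11bc to the remainder.
  leading term c: no divisor's leading term divides it; move -24/11c to the remainder.
  remainder -6/11b^2c + 24/11bc - 24/11c ≠ 0; add g_6 = -6/11b^2c + 24/11bc - 24/11c to the basis.

The other S-polynomials (S(f_1,g_3), S(f_1,g_4), S(f_1,g_5), S(f_2,g_5), S(g_3,g_5), S(g_4,g_5), S(f_1,g_6), S(f_2,g_6), S(g_3,g_6), S(g_4,g_6), S(g_5,g_6)) all reduce to 0 modulo the current basis, so we have a Gröbner basis.
Inter-reduce: drop elements whose leading term is divisible by another's, tail-reduce, and make monic.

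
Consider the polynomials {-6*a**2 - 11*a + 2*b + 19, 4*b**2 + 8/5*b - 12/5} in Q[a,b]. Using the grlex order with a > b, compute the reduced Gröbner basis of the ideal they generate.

Buchberger's algorithm terminates because the ascending chain of leading-term ideals stabilizes.

f_1 = -6*a**2 - 11*a + 2*b + 19, LT = a**2.
f_2 = 4*b**2 + 8/5*b - 12/5, LT = b**2.

The S-polynomials (S(f_1,f_2)) all reduce to 0 modulo the current basis, so we have a Gröbner basis.

G = {a**2 + 11/6*a - 1/3*b - 19/6, b**2 + 2/5*b - 3/5}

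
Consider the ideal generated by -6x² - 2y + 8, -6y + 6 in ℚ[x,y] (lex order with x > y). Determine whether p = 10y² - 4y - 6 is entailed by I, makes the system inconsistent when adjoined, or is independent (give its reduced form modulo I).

10y² - 4y - 6 lies in I (it reduces to 0).

First compute the reduced Gröbner basis of I by Buchberger's algorithm.
f_1 = -6x² - 2y + 8, LT = x².
f_2 = -6y + 6, LT = y.

The S-polynomials (S(f_1,f_2)) all reduce to 0 modulo the current basis, so we have a Gröbner basis.
Inter-reduce: drop elements whose leading term is divisible by another's, tail-reduce, and make monic.
Reduced Gröbner basis: {x² - 1, y - 1}.
Label its elements g_1 = x² - 1, g_2 = y - 1.

Reduce p = 10y² - 4y - 6 modulo G:
  leading term y²: subtract (10y)·g_2 from 10y² - 4y - 6 → 6y - 6
  leading term y: subtract (6)·g_2 from 6y - 6 → 0
  normal form = 0.
Since the normal form is 0, p ∈ I.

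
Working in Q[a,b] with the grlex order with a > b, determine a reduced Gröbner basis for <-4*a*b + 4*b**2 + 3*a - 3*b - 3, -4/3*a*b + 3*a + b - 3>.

The reduced Gröbner basis is the canonical form of the ideal for this ordering.

f_1 = -4*a*b + 4*b**2 + 3*a - 3*b - 3, LT = a*b.
f_2 = -4/3*a*b + 3*a + b - 3, LT = a*b.

S(f_1,f_2): lcm = a*b. S = -b**2 + 3/2*a + 3/2*b - 3/2.
  reduce S modulo (f_1, f_2):
  remainder -b**2 + 3/2*a + 3/2*b - 3/2 ≠ 0; add g_3 = -b**2 + 3/2*a + 3/2*b - 3/2 to the basis.

S(f_1,g_3): lcm = a*b**2. S = -b**3 + 3/2*a**2 + 3/4*a*b + 3/4*b**2 - 3/2*a + 3/4*b.
  reduce S modulo (f_1, f_2, g_3):
  remainder 3/2*a**2 - 69/16*a + 9/16*b + 45/16 ≠ 0; add g_4 = 3/2*a**2 - 69/16*a + 9/16*b + 45/16 to the basis.

The other S-polynomials (S(f_2,g_3), S(f_1,g_4), S(f_2,g_4), S(g_3,g_4)) all reduce to 0 modulo the current basis, so we have a Gröbner basis.
Inter-reduce: drop elements whose leading term is divisible by another's, tail-reduce, and make monic.

G = {a**2 - 23/8*a + 3/8*b + 15/8, a*b - 9/4*a - 3/4*b + 9/4, b**2 - 3/2*a - 3/2*b + 3/2}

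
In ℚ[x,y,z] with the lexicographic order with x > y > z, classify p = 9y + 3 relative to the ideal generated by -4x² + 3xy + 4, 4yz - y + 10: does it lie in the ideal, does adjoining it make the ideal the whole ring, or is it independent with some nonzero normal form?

9y + 3 is independent of I; its normal form modulo I is 9y + 3.

First compute the reduced Gröbner basis of I by Buchberger's algorithm.
f_1 = -4x² + 3xy + 4, LT = x².
f_2 = 4yz - y + 10, LT = yz.

The S-polynomials (S(f_1,f_2)) all reduce to 0 modulo the current basis, so we have a Gröbner basis.
Inter-reduce: drop elements whose leading term is divisible by another's, tail-reduce, and make monic.
Reduced Gröbner basis: {x² - ¾xy - 1, yz - ¼y + 5/2}.
Label its elements g_1 = x² - ¾xy - 1, g_2 = yz - ¼y + 5/2.

Reduce p = 9y + 3 modulo G:
  leading term y: no divisor's leading term divides it; move 9y to the remainder.
  leading term 1: no divisor's leading term divides it; move 3 to the remainder.
  normal form = 9y + 3.
The normal form is nonzero, so p ∉ I. Since p minus its normal form lies in I, I + (p) = I + (r) where r = 9y + 3; decide whether this ideal is the whole ring.
Run Buchberger on G together with r (pairs among the g_i already reduce to 0 since G is a Gröbner basis):
g_1 = x² - ¾xy - 1, LT = x².
g_2 = yz - ¼y + 5/2, LT = yz.
r = 9y + 3, LT = y.

S(g_2,r): lcm = yz. S = -¼y - ⅓z + 5/2.
  leading term y: subtract (-1/36)·r from -¼y - ⅓z + 5/2 → -⅓z + 31/12
  leading term z: no divisor's leading term divides it; move -⅓z to the remainder.
  leading term 1: no divisor's leading term divides it; move 31/12 to the remainder.
  remainder -⅓z + 31/12 ≠ 0; add m_4 = -⅓z + 31/12 to the basis.

The other S-polynomials (S(g_1,g_2), S(g_1,r), S(g_1,m_4), S(g_2,m_4), S(r,m_4)) all reduce to 0 modulo the current basis, so we have a Gröbner basis.
Inter-reduce: drop elements whose leading term is divisible by another's, tail-reduce, and make monic.
Reduced Gröbner basis: {x² + ¼x - 1, y + ⅓, z - 31/4}.
The reduced Gröbner basis of I + (p) is {x² + ¼x - 1, y + ⅓, z - 31/4} ≠ {1}, a proper ideal, so the enlarged system stays consistent: p is independent of I, with normal form 9y + 3.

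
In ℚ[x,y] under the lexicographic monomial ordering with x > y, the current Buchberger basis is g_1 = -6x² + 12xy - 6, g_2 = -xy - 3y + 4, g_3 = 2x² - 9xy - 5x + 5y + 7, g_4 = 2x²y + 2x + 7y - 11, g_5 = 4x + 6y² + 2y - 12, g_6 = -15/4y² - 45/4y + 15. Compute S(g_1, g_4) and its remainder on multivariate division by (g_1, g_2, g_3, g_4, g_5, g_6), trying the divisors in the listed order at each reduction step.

lcm(LM(g_1), LM(g_4)) = x²y.
S = (lcm/LT(g_1))·g_1 − (lcm/LT(g_4))·g_4 = -2xy² - x - 5/2y + 11/2.
Reduce S modulo (g_1, g_2, g_3, g_4, g_5, g_6) in that order:
  leading term xy²: subtract (2y)·g_2 from -2xy² - x - 5/2y + 11/2 → -x + 6y² - 21/2y + 11/2
  leading term x: subtract (-¼)·g_5 from -x + 6y² - 21/2y + 11/2 → 15/2y² - 10y + 5/2
  leading term y²: subtract (-2)·g_6 from 15/2y² - 10y + 5/2 → -65/2y + 65/2
  leading term y: no divisor's leading term divides it; move -65/2y to the remainder.
  leading term 1: no divisor's leading term divides it; move 65/2 to the remainder.
The remainder -65/2y + 65/2 is nonzero, so it would be added as the next basis element.

S(g_1, g_4) = -2xy² - x - 5/2y + 11/2; remainder on division = -65/2y + 65/2.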